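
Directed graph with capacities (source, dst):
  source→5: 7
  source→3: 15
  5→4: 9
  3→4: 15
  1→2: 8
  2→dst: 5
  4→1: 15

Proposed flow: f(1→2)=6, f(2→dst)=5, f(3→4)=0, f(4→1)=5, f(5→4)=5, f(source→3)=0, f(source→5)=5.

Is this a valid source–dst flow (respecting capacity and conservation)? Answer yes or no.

No

Conservation fails at 1: inflow 5 ≠ outflow 6.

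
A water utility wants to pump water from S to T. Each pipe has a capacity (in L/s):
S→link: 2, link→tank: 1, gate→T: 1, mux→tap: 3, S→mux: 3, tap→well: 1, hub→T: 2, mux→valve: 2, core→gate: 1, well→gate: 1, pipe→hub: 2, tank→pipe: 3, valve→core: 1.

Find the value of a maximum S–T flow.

Augment S→mux→tap→well→gate→T: bottleneck 1. Total 1.
Augment S→link→tank→pipe→hub→T: bottleneck 1. Total 2.
No augmenting path remains in the residual graph.

2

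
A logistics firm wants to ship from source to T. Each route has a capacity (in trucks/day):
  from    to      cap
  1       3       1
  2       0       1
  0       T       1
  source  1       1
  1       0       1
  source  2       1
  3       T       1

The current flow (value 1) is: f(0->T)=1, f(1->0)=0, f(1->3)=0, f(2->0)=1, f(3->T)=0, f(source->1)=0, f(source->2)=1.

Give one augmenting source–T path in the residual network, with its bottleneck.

Residual along source->1->3->T: source->1: 1, 1->3: 1, 3->T: 1.
Bottleneck = min = 1.

source->1->3->T, bottleneck 1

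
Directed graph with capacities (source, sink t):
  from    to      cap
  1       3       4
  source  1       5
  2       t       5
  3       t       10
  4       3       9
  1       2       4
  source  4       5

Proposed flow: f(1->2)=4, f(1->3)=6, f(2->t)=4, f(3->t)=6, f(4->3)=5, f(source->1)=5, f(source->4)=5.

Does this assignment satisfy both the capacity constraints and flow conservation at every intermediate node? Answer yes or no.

No

Capacity violated on 1->3: flow 6 > capacity 4.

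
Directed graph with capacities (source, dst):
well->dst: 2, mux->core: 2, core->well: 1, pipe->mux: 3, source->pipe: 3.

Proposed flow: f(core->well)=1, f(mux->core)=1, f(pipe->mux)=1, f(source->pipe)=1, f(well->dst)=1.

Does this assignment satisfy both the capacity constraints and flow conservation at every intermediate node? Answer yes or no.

Yes

Every edge has 0 ≤ f(e) ≤ cap(e).
At each intermediate node, inflow equals outflow.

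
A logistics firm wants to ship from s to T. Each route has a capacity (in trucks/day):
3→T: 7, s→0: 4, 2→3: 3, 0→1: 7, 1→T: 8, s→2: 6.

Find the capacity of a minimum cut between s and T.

7

Max flow = 7 (via 2 augmenting paths).
In the residual at optimum, the set reachable from s is {2, s}.
Cut edges: 2→3 (cap 3), s→0 (cap 4). Sum = 7.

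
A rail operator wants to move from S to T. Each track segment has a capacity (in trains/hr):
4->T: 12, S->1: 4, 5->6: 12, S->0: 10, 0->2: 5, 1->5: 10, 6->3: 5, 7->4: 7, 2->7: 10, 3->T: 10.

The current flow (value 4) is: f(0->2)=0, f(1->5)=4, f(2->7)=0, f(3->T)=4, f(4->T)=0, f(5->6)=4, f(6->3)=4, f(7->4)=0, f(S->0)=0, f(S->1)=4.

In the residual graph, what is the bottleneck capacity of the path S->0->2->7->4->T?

Residual capacities along the path: S->0: 10, 0->2: 5, 2->7: 10, 7->4: 7, 4->T: 12.
Minimum is 5.

5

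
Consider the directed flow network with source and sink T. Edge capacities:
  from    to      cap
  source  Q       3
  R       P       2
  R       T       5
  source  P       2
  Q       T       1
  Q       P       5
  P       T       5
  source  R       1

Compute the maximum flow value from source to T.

6

Augment source->R->T: bottleneck 1. Total 1.
Augment source->Q->T: bottleneck 1. Total 2.
Augment source->P->T: bottleneck 2. Total 4.
Augment source->Q->P->T: bottleneck 2. Total 6.
No augmenting path remains in the residual graph.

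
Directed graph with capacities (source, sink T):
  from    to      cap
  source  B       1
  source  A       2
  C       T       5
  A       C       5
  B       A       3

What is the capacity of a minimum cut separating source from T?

3

Max flow = 3 (via 2 augmenting paths).
In the residual at optimum, the set reachable from source is {source}.
Cut edges: source→B (cap 1), source→A (cap 2). Sum = 3.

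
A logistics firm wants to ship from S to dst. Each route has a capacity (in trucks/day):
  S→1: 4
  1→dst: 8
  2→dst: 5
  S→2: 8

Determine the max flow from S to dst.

9

Augment S→2→dst: bottleneck 5. Total 5.
Augment S→1→dst: bottleneck 4. Total 9.
No augmenting path remains in the residual graph.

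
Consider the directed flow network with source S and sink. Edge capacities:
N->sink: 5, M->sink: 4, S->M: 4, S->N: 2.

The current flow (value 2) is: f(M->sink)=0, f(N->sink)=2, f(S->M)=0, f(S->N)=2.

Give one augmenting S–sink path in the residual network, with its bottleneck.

S->M->sink, bottleneck 4

Residual along S->M->sink: S->M: 4, M->sink: 4.
Bottleneck = min = 4.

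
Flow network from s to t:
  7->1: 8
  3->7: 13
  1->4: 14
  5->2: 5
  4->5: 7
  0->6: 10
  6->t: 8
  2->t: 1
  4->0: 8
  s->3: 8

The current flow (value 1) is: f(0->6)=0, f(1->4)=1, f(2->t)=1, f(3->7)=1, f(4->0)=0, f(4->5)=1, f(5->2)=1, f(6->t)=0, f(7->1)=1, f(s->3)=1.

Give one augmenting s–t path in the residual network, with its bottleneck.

s->3->7->1->4->0->6->t, bottleneck 7

Residual along s->3->7->1->4->0->6->t: s->3: 7, 3->7: 12, 7->1: 7, 1->4: 13, 4->0: 8, 0->6: 10, 6->t: 8.
Bottleneck = min = 7.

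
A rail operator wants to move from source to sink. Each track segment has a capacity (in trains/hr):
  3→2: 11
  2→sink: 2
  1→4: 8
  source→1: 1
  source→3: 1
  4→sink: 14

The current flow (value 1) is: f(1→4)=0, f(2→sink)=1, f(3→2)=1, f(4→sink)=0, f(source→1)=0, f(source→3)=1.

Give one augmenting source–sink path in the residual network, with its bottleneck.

Residual along source→1→4→sink: source→1: 1, 1→4: 8, 4→sink: 14.
Bottleneck = min = 1.

source→1→4→sink, bottleneck 1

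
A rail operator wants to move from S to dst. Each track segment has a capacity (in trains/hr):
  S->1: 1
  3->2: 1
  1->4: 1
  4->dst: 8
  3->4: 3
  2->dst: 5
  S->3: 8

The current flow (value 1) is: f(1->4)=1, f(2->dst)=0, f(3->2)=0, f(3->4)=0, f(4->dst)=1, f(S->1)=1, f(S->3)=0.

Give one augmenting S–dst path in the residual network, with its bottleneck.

S->3->4->dst, bottleneck 3

Residual along S->3->4->dst: S->3: 8, 3->4: 3, 4->dst: 7.
Bottleneck = min = 3.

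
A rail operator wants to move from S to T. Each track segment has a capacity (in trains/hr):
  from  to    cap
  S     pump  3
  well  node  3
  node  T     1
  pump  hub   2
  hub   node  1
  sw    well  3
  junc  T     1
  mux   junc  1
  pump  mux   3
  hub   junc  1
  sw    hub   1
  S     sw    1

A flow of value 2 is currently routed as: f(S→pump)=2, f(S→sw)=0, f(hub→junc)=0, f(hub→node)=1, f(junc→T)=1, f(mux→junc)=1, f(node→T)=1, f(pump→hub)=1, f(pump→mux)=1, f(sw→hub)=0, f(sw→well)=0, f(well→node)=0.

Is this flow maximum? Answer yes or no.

Residual reachable from S: {S, hub, junc, mux, node, pump, sw, well}; T is not reachable.
Saturated cut: junc→T, node→T with total capacity 2 = current flow value. Flow is maximum.

Yes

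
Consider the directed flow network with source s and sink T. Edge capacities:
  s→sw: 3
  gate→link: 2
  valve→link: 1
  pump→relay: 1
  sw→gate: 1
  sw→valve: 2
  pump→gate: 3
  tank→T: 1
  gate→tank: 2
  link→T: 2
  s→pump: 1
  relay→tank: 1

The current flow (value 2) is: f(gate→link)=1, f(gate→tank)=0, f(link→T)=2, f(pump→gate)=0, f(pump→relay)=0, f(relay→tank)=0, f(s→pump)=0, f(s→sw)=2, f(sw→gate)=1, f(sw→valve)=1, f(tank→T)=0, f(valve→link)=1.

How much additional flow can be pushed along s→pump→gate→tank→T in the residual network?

Residual capacities along the path: s→pump: 1, pump→gate: 3, gate→tank: 2, tank→T: 1.
Minimum is 1.

1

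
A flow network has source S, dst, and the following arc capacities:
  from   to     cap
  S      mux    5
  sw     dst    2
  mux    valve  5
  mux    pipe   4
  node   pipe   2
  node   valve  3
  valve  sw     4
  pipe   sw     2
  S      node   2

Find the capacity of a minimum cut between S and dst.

2

Max flow = 2 (via 1 augmenting path).
In the residual at optimum, the set reachable from S is {S, mux, node, pipe, sw, valve}.
Cut edges: sw→dst (cap 2). Sum = 2.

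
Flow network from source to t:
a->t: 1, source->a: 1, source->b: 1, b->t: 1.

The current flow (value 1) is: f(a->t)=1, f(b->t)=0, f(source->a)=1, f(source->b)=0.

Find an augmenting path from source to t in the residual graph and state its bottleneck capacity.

Residual along source->b->t: source->b: 1, b->t: 1.
Bottleneck = min = 1.

source->b->t, bottleneck 1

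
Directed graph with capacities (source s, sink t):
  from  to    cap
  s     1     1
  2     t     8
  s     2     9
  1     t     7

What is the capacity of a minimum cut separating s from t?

Max flow = 9 (via 2 augmenting paths).
In the residual at optimum, the set reachable from s is {2, s}.
Cut edges: s->1 (cap 1), 2->t (cap 8). Sum = 9.

9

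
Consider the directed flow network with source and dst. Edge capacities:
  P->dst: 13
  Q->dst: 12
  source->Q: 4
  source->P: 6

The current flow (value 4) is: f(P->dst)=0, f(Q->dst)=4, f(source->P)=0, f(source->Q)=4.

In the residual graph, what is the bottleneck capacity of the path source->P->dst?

Residual capacities along the path: source->P: 6, P->dst: 13.
Minimum is 6.

6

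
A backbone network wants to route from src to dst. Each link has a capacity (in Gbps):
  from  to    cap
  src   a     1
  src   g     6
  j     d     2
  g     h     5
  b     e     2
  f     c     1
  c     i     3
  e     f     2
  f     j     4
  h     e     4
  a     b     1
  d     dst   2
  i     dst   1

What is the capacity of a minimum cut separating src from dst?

Max flow = 2 (via 2 augmenting paths).
In the residual at optimum, the set reachable from src is {a, b, e, g, h, src}.
Cut edges: e->f (cap 2). Sum = 2.

2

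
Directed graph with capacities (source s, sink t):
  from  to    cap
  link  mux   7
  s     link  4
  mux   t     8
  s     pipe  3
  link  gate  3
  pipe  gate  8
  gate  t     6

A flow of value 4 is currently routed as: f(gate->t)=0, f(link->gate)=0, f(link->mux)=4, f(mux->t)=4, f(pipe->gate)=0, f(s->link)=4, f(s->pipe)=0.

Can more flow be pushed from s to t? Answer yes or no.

Yes

Residual path s->pipe->gate->t has bottleneck 3 > 0.
Pushing 3 along it raises the flow to 7, so the given flow is not maximum.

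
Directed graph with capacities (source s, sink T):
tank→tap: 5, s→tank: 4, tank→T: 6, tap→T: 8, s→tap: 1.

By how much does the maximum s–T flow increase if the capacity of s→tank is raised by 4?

4

Original max flow = 5.
After raising cap(s→tank), augmenting paths through that edge carry 4 more units.
New max flow = 9. Increase = 4.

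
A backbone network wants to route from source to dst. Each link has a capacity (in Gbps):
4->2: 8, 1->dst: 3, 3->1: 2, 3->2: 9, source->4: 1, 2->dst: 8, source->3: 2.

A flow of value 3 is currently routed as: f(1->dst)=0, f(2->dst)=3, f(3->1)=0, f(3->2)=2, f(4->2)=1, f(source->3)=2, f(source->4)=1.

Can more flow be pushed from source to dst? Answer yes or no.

No

Residual reachable from source: {source}; dst is not reachable.
Saturated cut: source->4, source->3 with total capacity 3 = current flow value. Flow is maximum.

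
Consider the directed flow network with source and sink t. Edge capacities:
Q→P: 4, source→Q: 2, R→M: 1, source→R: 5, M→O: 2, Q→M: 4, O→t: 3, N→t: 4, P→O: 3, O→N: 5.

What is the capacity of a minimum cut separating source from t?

Max flow = 3 (via 2 augmenting paths).
In the residual at optimum, the set reachable from source is {R, source}.
Cut edges: source→Q (cap 2), R→M (cap 1). Sum = 3.

3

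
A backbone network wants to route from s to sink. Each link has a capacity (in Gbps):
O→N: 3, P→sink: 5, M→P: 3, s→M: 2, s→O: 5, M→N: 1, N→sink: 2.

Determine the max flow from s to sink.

4

Augment s→M→P→sink: bottleneck 2. Total 2.
Augment s→O→N→sink: bottleneck 2. Total 4.
No augmenting path remains in the residual graph.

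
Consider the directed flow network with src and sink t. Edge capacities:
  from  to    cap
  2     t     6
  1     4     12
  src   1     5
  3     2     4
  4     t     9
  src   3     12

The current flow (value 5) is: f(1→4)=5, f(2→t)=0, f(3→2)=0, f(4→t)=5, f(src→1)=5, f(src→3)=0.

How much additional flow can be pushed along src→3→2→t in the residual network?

4

Residual capacities along the path: src→3: 12, 3→2: 4, 2→t: 6.
Minimum is 4.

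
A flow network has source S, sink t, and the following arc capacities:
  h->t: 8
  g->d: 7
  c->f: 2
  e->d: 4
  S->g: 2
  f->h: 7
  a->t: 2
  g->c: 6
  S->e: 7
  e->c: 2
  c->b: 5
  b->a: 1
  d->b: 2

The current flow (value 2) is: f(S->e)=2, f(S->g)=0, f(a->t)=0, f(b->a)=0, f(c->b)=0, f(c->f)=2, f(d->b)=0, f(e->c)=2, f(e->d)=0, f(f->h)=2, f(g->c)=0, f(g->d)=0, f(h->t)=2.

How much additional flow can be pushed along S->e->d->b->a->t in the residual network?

1

Residual capacities along the path: S->e: 5, e->d: 4, d->b: 2, b->a: 1, a->t: 2.
Minimum is 1.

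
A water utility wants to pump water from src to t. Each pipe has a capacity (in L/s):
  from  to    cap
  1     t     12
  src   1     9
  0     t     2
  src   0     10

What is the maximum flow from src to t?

11

Augment src->0->t: bottleneck 2. Total 2.
Augment src->1->t: bottleneck 9. Total 11.
No augmenting path remains in the residual graph.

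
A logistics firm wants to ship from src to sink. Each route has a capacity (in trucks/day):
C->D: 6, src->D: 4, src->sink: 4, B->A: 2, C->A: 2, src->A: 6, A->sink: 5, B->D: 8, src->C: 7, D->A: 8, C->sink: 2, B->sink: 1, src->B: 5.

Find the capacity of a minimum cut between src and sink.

12

Max flow = 12 (via 4 augmenting paths).
In the residual at optimum, the set reachable from src is {A, B, C, D, src}.
Cut edges: src->sink (cap 4), B->sink (cap 1), C->sink (cap 2), A->sink (cap 5). Sum = 12.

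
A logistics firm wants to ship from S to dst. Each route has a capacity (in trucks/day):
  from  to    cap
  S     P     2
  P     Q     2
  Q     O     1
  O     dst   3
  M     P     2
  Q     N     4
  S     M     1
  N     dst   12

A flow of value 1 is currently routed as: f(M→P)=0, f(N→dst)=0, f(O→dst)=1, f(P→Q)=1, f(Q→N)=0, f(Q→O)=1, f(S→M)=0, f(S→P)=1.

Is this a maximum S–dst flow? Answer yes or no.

No

Residual path S→P→Q→N→dst has bottleneck 1 > 0.
Pushing 1 along it raises the flow to 2, so the given flow is not maximum.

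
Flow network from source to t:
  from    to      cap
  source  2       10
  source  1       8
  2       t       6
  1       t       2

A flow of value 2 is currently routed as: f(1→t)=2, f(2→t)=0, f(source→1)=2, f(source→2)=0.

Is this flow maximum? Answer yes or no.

Residual path source→2→t has bottleneck 6 > 0.
Pushing 6 along it raises the flow to 8, so the given flow is not maximum.

No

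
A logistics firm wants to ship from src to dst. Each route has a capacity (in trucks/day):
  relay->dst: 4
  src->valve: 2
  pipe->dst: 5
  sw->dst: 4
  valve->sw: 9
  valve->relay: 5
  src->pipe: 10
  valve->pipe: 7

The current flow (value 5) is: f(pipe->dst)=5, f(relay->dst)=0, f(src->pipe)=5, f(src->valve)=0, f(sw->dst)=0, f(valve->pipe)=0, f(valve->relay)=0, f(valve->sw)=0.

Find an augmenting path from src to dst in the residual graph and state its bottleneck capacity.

Residual along src->valve->sw->dst: src->valve: 2, valve->sw: 9, sw->dst: 4.
Bottleneck = min = 2.

src->valve->sw->dst, bottleneck 2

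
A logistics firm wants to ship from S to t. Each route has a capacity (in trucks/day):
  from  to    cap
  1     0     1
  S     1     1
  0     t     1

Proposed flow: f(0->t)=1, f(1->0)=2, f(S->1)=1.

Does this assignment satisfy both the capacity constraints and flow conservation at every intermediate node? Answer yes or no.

No

Capacity violated on 1->0: flow 2 > capacity 1.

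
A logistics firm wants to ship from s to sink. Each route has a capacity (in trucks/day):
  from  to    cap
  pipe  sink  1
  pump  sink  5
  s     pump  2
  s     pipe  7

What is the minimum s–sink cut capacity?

3

Max flow = 3 (via 2 augmenting paths).
In the residual at optimum, the set reachable from s is {pipe, s}.
Cut edges: s->pump (cap 2), pipe->sink (cap 1). Sum = 3.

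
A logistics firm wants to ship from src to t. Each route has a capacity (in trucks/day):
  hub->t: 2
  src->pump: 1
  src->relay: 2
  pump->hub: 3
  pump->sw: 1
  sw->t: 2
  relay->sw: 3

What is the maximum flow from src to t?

3

Augment src->relay->sw->t: bottleneck 2. Total 2.
Augment src->pump->hub->t: bottleneck 1. Total 3.
No augmenting path remains in the residual graph.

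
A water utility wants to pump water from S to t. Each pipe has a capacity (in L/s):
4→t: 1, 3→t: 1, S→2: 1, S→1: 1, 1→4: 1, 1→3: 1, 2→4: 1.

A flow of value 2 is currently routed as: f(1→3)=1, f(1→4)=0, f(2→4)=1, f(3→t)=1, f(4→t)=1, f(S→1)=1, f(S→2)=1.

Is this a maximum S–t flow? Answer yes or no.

Residual reachable from S: {S}; t is not reachable.
Saturated cut: S→2, S→1 with total capacity 2 = current flow value. Flow is maximum.

Yes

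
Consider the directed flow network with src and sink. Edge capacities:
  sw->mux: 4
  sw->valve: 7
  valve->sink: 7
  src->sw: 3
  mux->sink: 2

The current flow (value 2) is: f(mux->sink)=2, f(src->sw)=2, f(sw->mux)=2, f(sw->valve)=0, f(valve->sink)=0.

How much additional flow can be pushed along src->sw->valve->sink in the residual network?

1

Residual capacities along the path: src->sw: 1, sw->valve: 7, valve->sink: 7.
Minimum is 1.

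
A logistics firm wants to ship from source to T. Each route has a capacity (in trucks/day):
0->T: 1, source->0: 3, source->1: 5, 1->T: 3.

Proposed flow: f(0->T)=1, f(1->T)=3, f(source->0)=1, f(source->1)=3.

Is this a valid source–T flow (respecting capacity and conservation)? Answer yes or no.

Every edge has 0 ≤ f(e) ≤ cap(e).
At each intermediate node, inflow equals outflow.

Yes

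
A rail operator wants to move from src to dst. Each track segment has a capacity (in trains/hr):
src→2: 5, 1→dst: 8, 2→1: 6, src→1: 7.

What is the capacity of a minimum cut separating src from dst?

Max flow = 8 (via 2 augmenting paths).
In the residual at optimum, the set reachable from src is {1, 2, src}.
Cut edges: 1→dst (cap 8). Sum = 8.

8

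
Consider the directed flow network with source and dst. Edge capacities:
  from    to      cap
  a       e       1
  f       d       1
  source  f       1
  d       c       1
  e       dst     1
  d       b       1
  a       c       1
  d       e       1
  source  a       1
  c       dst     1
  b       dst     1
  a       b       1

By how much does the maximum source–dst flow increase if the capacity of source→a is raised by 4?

Original max flow = 2.
After raising cap(source→a), augmenting paths through that edge carry 1 more unit.
New max flow = 3. Increase = 1.

1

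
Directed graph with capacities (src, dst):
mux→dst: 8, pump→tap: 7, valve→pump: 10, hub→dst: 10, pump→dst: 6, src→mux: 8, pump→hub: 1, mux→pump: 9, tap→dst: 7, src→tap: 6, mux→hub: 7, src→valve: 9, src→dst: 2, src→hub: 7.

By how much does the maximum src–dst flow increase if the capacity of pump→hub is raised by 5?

1

Original max flow = 31.
After raising cap(pump→hub), augmenting paths through that edge carry 1 more unit.
New max flow = 32. Increase = 1.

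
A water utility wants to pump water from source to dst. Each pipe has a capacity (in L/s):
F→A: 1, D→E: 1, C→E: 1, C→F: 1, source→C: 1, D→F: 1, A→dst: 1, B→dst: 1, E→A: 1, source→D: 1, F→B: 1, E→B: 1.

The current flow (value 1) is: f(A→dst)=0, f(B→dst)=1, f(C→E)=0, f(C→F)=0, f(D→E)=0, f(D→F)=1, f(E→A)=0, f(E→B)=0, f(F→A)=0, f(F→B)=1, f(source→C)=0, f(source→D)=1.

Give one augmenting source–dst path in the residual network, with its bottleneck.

Residual along source→C→E→A→dst: source→C: 1, C→E: 1, E→A: 1, A→dst: 1.
Bottleneck = min = 1.

source→C→E→A→dst, bottleneck 1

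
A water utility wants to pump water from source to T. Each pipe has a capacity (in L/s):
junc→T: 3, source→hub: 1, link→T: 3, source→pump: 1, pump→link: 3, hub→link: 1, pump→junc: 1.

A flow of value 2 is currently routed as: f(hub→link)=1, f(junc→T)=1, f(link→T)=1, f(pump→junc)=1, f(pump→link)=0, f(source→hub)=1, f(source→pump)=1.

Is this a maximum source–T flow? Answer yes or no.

Yes

Residual reachable from source: {source}; T is not reachable.
Saturated cut: source→pump, source→hub with total capacity 2 = current flow value. Flow is maximum.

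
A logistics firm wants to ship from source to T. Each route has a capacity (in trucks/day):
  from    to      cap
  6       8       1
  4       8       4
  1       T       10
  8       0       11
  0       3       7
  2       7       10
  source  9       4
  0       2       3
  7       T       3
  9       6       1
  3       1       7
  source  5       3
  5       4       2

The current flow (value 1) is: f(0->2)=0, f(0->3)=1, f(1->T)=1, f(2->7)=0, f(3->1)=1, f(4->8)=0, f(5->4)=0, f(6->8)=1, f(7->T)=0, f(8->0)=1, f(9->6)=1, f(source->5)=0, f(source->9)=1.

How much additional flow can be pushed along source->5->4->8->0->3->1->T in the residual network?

Residual capacities along the path: source->5: 3, 5->4: 2, 4->8: 4, 8->0: 10, 0->3: 6, 3->1: 6, 1->T: 9.
Minimum is 2.

2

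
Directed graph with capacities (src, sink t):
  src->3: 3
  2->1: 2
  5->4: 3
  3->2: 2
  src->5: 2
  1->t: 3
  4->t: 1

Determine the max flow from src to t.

3

Augment src->5->4->t: bottleneck 1. Total 1.
Augment src->3->2->1->t: bottleneck 2. Total 3.
No augmenting path remains in the residual graph.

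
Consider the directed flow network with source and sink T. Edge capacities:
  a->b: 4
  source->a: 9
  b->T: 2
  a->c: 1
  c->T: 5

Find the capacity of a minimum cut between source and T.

Max flow = 3 (via 2 augmenting paths).
In the residual at optimum, the set reachable from source is {a, b, source}.
Cut edges: a->c (cap 1), b->T (cap 2). Sum = 3.

3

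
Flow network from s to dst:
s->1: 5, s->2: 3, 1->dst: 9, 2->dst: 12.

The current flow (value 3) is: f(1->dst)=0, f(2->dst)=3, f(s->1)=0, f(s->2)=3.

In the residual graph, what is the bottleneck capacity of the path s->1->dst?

Residual capacities along the path: s->1: 5, 1->dst: 9.
Minimum is 5.

5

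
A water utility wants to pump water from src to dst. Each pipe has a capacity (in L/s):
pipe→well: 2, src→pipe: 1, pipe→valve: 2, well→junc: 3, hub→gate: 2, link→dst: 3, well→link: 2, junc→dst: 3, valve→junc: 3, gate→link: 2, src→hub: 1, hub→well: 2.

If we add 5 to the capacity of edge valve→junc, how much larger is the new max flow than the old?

0

Original max flow = 2.
Edge valve→junc does not cross the min cut (source side {src}), so extra capacity there cannot help.
New max flow = 2. Increase = 0.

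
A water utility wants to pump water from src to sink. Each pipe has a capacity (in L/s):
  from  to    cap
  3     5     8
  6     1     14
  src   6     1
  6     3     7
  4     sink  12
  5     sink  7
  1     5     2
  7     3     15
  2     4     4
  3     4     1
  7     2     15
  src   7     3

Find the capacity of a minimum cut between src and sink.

Max flow = 4 (via 2 augmenting paths).
In the residual at optimum, the set reachable from src is {src}.
Cut edges: src→7 (cap 3), src→6 (cap 1). Sum = 4.

4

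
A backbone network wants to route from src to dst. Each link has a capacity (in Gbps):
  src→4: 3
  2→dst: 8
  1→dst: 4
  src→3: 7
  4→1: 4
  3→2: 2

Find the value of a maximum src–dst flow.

5

Augment src→4→1→dst: bottleneck 3. Total 3.
Augment src→3→2→dst: bottleneck 2. Total 5.
No augmenting path remains in the residual graph.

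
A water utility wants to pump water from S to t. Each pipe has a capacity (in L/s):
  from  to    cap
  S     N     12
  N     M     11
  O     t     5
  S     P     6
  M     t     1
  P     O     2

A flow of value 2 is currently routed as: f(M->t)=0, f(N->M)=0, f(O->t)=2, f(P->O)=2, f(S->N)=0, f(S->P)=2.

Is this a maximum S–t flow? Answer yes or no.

Residual path S->N->M->t has bottleneck 1 > 0.
Pushing 1 along it raises the flow to 3, so the given flow is not maximum.

No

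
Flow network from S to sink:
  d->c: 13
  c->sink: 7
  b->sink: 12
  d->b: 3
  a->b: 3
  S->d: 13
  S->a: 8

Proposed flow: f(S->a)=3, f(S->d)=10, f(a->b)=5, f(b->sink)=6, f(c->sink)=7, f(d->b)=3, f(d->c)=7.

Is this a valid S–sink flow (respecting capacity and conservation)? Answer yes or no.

Capacity violated on a->b: flow 5 > capacity 3.

No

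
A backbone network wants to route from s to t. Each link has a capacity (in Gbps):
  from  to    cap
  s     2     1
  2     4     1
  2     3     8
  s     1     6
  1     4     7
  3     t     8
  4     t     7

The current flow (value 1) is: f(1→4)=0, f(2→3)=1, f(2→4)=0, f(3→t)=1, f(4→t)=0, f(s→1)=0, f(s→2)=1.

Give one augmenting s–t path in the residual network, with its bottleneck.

s→1→4→t, bottleneck 6

Residual along s→1→4→t: s→1: 6, 1→4: 7, 4→t: 7.
Bottleneck = min = 6.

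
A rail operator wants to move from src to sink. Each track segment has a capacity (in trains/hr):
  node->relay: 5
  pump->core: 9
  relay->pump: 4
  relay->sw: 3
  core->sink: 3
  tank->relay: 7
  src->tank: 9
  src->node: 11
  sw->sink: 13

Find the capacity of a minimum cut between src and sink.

Max flow = 6 (via 2 augmenting paths).
In the residual at optimum, the set reachable from src is {core, node, pump, relay, src, tank}.
Cut edges: relay->sw (cap 3), core->sink (cap 3). Sum = 6.

6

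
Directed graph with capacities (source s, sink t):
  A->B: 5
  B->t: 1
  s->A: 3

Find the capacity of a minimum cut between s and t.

Max flow = 1 (via 1 augmenting path).
In the residual at optimum, the set reachable from s is {A, B, s}.
Cut edges: B->t (cap 1). Sum = 1.

1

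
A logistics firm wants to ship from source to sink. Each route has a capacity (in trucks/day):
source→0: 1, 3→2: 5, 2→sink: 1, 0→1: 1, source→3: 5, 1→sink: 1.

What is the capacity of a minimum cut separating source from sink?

Max flow = 2 (via 2 augmenting paths).
In the residual at optimum, the set reachable from source is {2, 3, source}.
Cut edges: source→0 (cap 1), 2→sink (cap 1). Sum = 2.

2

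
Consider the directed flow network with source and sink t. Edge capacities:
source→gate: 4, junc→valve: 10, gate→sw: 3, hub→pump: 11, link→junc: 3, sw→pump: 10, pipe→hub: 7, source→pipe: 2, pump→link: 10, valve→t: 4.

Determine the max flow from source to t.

Augment source→pipe→hub→pump→link→junc→valve→t: bottleneck 2. Total 2.
Augment source→gate→sw→pump→link→junc→valve→t: bottleneck 1. Total 3.
No augmenting path remains in the residual graph.

3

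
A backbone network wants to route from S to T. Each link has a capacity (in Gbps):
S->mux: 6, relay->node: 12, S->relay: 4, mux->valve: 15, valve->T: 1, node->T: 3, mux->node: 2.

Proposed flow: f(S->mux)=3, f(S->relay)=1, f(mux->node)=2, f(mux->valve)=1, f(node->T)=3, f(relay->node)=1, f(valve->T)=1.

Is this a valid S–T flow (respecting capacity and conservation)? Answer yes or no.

Yes

Every edge has 0 ≤ f(e) ≤ cap(e).
At each intermediate node, inflow equals outflow.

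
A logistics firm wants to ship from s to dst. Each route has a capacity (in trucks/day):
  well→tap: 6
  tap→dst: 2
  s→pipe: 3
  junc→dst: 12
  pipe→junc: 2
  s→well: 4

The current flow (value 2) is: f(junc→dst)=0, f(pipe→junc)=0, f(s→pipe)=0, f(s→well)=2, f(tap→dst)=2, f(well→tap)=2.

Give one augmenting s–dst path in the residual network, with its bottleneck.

Residual along s→pipe→junc→dst: s→pipe: 3, pipe→junc: 2, junc→dst: 12.
Bottleneck = min = 2.

s→pipe→junc→dst, bottleneck 2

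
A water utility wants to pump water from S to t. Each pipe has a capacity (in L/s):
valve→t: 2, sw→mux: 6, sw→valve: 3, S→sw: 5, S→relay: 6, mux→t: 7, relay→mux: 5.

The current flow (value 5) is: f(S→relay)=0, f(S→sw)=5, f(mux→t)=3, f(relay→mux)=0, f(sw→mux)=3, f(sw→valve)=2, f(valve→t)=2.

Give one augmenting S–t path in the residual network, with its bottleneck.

Residual along S→relay→mux→t: S→relay: 6, relay→mux: 5, mux→t: 4.
Bottleneck = min = 4.

S→relay→mux→t, bottleneck 4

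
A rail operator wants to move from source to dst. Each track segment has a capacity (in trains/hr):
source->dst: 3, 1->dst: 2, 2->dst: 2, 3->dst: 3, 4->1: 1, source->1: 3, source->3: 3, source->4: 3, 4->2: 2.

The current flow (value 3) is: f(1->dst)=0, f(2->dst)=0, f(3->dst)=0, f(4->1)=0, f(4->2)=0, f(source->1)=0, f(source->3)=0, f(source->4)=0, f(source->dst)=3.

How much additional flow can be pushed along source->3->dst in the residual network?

Residual capacities along the path: source->3: 3, 3->dst: 3.
Minimum is 3.

3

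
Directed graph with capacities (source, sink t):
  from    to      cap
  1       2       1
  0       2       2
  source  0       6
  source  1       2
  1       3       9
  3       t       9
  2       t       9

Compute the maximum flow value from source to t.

4

Augment source->0->2->t: bottleneck 2. Total 2.
Augment source->1->2->t: bottleneck 1. Total 3.
Augment source->1->3->t: bottleneck 1. Total 4.
No augmenting path remains in the residual graph.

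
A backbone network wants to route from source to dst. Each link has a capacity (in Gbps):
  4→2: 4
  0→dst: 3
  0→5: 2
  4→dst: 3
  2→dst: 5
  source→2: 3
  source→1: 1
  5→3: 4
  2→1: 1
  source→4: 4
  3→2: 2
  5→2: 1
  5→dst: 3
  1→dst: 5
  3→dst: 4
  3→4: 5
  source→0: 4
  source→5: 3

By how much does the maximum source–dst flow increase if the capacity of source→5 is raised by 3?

Original max flow = 15.
After raising cap(source→5), augmenting paths through that edge carry 3 more units.
New max flow = 18. Increase = 3.

3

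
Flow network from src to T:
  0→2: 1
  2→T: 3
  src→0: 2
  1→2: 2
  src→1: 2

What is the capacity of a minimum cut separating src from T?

Max flow = 3 (via 2 augmenting paths).
In the residual at optimum, the set reachable from src is {0, src}.
Cut edges: src→1 (cap 2), 0→2 (cap 1). Sum = 3.

3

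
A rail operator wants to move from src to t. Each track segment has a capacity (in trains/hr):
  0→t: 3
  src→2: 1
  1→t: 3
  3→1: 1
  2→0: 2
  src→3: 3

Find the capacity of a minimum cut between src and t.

Max flow = 2 (via 2 augmenting paths).
In the residual at optimum, the set reachable from src is {3, src}.
Cut edges: 3→1 (cap 1), src→2 (cap 1). Sum = 2.

2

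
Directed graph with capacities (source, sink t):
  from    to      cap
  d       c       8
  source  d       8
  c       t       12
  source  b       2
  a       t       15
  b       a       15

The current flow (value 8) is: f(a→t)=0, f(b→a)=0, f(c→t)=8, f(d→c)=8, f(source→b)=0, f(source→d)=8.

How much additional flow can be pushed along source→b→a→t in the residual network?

Residual capacities along the path: source→b: 2, b→a: 15, a→t: 15.
Minimum is 2.

2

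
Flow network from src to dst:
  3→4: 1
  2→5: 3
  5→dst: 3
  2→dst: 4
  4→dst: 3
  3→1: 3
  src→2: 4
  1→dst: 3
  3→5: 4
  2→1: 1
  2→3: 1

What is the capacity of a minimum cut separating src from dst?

4

Max flow = 4 (via 1 augmenting path).
In the residual at optimum, the set reachable from src is {src}.
Cut edges: src→2 (cap 4). Sum = 4.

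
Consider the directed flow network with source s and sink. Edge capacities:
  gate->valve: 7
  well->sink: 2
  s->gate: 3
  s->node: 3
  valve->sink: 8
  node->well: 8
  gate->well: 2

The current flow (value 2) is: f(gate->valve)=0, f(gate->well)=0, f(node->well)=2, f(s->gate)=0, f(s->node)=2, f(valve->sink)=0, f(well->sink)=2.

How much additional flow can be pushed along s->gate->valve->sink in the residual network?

Residual capacities along the path: s->gate: 3, gate->valve: 7, valve->sink: 8.
Minimum is 3.

3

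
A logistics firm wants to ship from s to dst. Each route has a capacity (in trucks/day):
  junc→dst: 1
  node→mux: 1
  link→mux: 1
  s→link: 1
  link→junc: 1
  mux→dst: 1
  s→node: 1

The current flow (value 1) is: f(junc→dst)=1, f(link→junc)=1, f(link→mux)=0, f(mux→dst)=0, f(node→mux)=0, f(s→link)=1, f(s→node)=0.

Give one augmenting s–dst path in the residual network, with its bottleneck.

Residual along s→node→mux→dst: s→node: 1, node→mux: 1, mux→dst: 1.
Bottleneck = min = 1.

s→node→mux→dst, bottleneck 1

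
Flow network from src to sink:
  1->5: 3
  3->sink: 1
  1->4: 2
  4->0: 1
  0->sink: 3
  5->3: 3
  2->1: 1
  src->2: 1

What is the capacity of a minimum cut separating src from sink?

1

Max flow = 1 (via 1 augmenting path).
In the residual at optimum, the set reachable from src is {src}.
Cut edges: src->2 (cap 1). Sum = 1.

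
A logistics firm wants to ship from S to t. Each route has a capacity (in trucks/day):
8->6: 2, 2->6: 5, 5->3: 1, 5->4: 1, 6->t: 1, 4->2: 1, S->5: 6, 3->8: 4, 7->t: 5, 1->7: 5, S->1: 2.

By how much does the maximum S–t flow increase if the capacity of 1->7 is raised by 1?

0

Original max flow = 3.
Edge 1->7 does not cross the min cut (source side {2, 3, 4, 5, 6, 8, S}), so extra capacity there cannot help.
New max flow = 3. Increase = 0.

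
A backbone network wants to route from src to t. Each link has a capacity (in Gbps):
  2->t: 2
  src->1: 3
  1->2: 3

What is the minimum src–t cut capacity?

Max flow = 2 (via 1 augmenting path).
In the residual at optimum, the set reachable from src is {1, 2, src}.
Cut edges: 2->t (cap 2). Sum = 2.

2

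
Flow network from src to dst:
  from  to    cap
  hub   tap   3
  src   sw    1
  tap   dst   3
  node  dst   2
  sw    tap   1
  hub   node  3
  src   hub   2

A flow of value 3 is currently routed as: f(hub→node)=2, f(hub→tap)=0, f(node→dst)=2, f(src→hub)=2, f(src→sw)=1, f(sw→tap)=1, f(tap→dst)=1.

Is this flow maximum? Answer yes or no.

Yes

Residual reachable from src: {src}; dst is not reachable.
Saturated cut: src→hub, src→sw with total capacity 3 = current flow value. Flow is maximum.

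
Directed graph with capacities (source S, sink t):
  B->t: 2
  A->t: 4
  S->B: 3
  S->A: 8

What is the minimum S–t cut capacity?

Max flow = 6 (via 2 augmenting paths).
In the residual at optimum, the set reachable from S is {A, B, S}.
Cut edges: B->t (cap 2), A->t (cap 4). Sum = 6.

6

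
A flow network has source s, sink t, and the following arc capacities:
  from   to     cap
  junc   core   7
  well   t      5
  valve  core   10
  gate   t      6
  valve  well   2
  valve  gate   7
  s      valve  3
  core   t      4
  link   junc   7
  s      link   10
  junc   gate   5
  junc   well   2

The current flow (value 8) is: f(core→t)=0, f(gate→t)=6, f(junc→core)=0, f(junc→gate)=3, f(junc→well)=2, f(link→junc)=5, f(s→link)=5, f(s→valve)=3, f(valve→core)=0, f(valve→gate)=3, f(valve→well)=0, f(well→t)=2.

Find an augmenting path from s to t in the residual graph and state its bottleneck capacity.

s→link→junc→core→t, bottleneck 2

Residual along s→link→junc→core→t: s→link: 5, link→junc: 2, junc→core: 7, core→t: 4.
Bottleneck = min = 2.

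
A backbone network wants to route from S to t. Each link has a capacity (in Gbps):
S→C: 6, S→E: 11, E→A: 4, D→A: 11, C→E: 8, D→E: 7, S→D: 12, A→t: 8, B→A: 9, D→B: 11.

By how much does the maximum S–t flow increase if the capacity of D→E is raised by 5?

Original max flow = 8.
Edge D→E does not cross the min cut (source side {A, B, C, D, E, S}), so extra capacity there cannot help.
New max flow = 8. Increase = 0.

0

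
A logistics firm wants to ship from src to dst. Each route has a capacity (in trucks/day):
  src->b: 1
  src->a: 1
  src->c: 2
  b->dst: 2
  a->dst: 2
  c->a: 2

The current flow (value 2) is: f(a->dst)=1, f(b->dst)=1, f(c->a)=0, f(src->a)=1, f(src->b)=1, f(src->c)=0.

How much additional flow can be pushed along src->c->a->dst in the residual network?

1

Residual capacities along the path: src->c: 2, c->a: 2, a->dst: 1.
Minimum is 1.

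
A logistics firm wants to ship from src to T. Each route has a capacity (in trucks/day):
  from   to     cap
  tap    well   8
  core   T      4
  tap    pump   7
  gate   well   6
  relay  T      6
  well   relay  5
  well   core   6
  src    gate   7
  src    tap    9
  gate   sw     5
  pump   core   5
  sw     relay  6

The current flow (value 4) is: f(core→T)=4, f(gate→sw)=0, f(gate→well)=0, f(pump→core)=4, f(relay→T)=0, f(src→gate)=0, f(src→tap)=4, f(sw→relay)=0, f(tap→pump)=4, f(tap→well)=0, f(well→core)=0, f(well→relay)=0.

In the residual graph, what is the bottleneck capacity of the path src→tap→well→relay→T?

Residual capacities along the path: src→tap: 5, tap→well: 8, well→relay: 5, relay→T: 6.
Minimum is 5.

5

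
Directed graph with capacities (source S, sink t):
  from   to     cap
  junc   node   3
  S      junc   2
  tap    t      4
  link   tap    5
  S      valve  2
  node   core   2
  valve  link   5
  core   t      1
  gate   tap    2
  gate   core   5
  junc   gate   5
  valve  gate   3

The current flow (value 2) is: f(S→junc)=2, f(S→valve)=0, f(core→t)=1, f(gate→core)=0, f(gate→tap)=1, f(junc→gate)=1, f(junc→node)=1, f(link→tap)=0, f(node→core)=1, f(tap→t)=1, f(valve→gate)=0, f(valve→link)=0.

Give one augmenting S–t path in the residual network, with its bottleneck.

S→valve→gate→tap→t, bottleneck 1

Residual along S→valve→gate→tap→t: S→valve: 2, valve→gate: 3, gate→tap: 1, tap→t: 3.
Bottleneck = min = 1.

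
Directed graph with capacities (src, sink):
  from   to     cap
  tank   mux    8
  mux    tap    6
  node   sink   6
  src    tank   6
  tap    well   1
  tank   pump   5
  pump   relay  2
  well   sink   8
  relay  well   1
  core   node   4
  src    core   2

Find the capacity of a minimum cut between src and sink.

4

Max flow = 4 (via 3 augmenting paths).
In the residual at optimum, the set reachable from src is {mux, pump, relay, src, tank, tap}.
Cut edges: relay→well (cap 1), tap→well (cap 1), src→core (cap 2). Sum = 4.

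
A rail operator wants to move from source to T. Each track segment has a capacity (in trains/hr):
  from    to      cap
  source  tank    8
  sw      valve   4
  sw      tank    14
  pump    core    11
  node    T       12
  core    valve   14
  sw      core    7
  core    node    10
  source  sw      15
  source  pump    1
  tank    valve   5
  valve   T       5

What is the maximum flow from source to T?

Augment source→sw→valve→T: bottleneck 4. Total 4.
Augment source→tank→valve→T: bottleneck 1. Total 5.
Augment source→pump→core→node→T: bottleneck 1. Total 6.
Augment source→sw→core→node→T: bottleneck 7. Total 13.
No augmenting path remains in the residual graph.

13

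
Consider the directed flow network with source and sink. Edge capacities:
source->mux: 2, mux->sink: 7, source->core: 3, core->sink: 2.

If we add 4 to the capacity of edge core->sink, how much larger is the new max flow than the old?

1

Original max flow = 4.
After raising cap(core->sink), augmenting paths through that edge carry 1 more unit.
New max flow = 5. Increase = 1.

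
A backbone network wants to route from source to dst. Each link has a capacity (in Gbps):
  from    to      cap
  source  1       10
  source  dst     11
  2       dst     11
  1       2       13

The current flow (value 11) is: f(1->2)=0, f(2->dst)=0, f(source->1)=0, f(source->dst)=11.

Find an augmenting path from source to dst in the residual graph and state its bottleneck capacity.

Residual along source->1->2->dst: source->1: 10, 1->2: 13, 2->dst: 11.
Bottleneck = min = 10.

source->1->2->dst, bottleneck 10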